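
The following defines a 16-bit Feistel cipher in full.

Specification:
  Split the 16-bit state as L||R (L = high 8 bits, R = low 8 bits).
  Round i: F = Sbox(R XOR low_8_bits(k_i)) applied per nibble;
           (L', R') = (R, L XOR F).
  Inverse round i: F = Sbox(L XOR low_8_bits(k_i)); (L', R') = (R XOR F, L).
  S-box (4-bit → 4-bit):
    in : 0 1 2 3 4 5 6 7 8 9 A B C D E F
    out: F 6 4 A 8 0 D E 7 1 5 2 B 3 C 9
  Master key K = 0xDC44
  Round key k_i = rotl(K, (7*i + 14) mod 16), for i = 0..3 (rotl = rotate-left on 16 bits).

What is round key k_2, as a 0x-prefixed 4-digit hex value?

0x4DC4

K = 0xDC44
k_0 = rotl(K, (7*0+14) mod 16) = rotl(K, 14) = 0x3711
k_1 = rotl(K, (7*1+14) mod 16) = rotl(K, 5) = 0x889B
k_2 = rotl(K, (7*2+14) mod 16) = rotl(K, 12) = 0x4DC4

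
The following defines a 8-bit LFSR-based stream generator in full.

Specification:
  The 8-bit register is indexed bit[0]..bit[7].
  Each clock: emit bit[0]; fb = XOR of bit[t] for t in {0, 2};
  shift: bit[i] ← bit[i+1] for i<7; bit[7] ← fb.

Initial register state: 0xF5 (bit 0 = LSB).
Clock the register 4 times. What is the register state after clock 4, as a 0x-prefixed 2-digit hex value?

0x8F

reg_0 = 0xF5
clock 1: out=1, reg = 0x7A
clock 2: out=0, reg = 0x3D
clock 3: out=1, reg = 0x1E
clock 4: out=0, reg = 0x8F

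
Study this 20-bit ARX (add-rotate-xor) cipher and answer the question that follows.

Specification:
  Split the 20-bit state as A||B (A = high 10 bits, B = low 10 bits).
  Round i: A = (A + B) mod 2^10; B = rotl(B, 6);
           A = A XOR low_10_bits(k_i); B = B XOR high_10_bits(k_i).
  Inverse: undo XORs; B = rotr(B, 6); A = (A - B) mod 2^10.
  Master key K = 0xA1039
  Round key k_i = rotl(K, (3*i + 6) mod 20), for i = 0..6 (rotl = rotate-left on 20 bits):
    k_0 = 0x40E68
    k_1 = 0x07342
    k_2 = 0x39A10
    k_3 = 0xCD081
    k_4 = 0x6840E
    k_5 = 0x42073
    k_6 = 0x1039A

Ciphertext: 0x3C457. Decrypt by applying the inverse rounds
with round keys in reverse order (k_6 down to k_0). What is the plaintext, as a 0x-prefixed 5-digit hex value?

s_0 = ciphertext = 0x3C457
s_1 = InvRound(s_0, k_6) = 0x7ED70
s_2 = InvRound(s_1, k_5) = 0x81F81
s_3 = InvRound(s_2, k_4) = 0x00608
s_4 = InvRound(s_3, k_3) = 0x2F3C4
s_5 = InvRound(s_4, k_2) = 0x2022C
s_6 = InvRound(s_5, k_1) = 0x2EB08
s_7 = InvRound(s_6, k_0) = 0x868B8

0x868B8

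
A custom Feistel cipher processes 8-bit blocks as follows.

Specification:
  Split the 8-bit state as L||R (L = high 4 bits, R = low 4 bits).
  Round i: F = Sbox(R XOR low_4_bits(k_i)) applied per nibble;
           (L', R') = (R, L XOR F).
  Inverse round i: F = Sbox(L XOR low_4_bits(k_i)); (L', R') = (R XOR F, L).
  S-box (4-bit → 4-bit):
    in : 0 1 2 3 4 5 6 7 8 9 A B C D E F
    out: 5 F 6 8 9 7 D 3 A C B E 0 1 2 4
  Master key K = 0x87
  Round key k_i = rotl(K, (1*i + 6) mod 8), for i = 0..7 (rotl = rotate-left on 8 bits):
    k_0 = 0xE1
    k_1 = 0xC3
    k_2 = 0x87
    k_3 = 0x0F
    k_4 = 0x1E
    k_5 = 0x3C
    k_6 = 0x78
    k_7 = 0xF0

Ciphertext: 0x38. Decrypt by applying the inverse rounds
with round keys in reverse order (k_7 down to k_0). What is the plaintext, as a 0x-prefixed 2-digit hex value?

s_0 = ciphertext = 0x38
s_1 = InvRound(s_0, k_7) = 0x03
s_2 = InvRound(s_1, k_6) = 0x90
s_3 = InvRound(s_2, k_5) = 0x79
s_4 = InvRound(s_3, k_4) = 0x57
s_5 = InvRound(s_4, k_3) = 0xC5
s_6 = InvRound(s_5, k_2) = 0xBC
s_7 = InvRound(s_6, k_1) = 0x6B
s_8 = InvRound(s_7, k_0) = 0x86

0x86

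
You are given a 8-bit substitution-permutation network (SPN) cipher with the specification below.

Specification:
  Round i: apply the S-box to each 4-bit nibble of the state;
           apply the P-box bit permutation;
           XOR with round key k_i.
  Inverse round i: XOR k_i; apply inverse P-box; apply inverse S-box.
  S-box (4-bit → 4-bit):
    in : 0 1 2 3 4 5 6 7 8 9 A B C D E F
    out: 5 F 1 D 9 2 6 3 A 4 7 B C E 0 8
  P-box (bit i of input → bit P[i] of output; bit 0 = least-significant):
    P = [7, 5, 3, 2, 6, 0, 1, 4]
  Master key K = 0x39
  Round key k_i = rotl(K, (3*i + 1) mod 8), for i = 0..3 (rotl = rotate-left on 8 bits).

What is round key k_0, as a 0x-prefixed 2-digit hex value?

0x72

K = 0x39
k_0 = rotl(K, (3*0+1) mod 8) = rotl(K, 1) = 0x72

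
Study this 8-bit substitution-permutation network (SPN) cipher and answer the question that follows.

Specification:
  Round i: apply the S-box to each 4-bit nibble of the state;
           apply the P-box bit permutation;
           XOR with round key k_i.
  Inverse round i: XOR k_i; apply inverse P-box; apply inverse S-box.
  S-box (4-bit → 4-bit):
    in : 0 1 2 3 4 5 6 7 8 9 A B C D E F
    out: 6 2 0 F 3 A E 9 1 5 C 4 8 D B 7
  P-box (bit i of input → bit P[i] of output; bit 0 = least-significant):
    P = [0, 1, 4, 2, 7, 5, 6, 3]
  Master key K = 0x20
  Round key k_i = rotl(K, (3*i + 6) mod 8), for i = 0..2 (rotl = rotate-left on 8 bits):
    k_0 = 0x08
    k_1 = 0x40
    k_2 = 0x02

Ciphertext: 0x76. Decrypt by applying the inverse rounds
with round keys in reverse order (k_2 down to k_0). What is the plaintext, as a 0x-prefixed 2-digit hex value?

s_0 = ciphertext = 0x76
s_1 = InvRound(s_0, k_2) = 0x0A
s_2 = InvRound(s_1, k_1) = 0xA1
s_3 = InvRound(s_2, k_0) = 0xE8

0xE8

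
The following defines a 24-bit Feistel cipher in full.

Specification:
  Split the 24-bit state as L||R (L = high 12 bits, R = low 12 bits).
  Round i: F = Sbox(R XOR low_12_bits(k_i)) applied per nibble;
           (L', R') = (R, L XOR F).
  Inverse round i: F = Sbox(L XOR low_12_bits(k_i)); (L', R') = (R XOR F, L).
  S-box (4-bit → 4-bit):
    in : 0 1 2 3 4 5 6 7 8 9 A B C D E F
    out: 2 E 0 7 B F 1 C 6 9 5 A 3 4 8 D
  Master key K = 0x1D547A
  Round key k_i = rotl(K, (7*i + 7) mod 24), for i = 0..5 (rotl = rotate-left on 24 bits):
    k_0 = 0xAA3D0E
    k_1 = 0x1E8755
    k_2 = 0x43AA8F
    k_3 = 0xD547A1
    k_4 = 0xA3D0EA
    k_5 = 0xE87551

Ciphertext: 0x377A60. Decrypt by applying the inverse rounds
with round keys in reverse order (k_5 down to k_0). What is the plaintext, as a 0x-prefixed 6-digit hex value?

0x044F11

s_0 = ciphertext = 0x377A60
s_1 = InvRound(s_0, k_5) = 0xB61377
s_2 = InvRound(s_1, k_4) = 0x91DB61
s_3 = InvRound(s_2, k_3) = 0x3C291D
s_4 = InvRound(s_3, k_2) = 0x0A93C2
s_5 = InvRound(s_4, k_1) = 0xF110A9
s_6 = InvRound(s_5, k_0) = 0x044F11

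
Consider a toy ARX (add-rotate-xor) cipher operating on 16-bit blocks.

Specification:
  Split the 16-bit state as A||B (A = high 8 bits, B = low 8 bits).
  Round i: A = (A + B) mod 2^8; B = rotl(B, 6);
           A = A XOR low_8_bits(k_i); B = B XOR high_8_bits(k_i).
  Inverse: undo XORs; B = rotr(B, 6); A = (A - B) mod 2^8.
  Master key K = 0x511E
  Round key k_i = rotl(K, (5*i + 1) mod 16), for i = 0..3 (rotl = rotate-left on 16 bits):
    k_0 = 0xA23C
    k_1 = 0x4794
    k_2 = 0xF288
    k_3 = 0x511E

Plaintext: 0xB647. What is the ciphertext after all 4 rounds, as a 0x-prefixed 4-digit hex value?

0xD954

s_0 = plaintext = 0xB647
s_1 = Round(s_0, k_0) = 0xC173
s_2 = Round(s_1, k_1) = 0xA09B
s_3 = Round(s_2, k_2) = 0xB314
s_4 = Round(s_3, k_3) = 0xD954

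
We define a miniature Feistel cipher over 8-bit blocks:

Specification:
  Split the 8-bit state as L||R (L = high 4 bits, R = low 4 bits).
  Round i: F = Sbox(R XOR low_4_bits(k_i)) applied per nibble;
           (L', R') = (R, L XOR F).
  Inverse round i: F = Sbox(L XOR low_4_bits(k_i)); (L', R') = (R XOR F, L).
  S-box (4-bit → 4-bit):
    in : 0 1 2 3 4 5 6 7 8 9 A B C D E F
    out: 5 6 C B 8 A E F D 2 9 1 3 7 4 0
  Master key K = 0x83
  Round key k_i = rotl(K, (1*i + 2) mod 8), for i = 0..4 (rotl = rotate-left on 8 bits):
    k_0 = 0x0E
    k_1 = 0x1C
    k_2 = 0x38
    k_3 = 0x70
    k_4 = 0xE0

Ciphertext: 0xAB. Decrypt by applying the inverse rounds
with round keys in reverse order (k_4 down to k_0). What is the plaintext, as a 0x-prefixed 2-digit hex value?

s_0 = ciphertext = 0xAB
s_1 = InvRound(s_0, k_4) = 0x2A
s_2 = InvRound(s_1, k_3) = 0x62
s_3 = InvRound(s_2, k_2) = 0x66
s_4 = InvRound(s_3, k_1) = 0xF6
s_5 = InvRound(s_4, k_0) = 0x0F

0x0F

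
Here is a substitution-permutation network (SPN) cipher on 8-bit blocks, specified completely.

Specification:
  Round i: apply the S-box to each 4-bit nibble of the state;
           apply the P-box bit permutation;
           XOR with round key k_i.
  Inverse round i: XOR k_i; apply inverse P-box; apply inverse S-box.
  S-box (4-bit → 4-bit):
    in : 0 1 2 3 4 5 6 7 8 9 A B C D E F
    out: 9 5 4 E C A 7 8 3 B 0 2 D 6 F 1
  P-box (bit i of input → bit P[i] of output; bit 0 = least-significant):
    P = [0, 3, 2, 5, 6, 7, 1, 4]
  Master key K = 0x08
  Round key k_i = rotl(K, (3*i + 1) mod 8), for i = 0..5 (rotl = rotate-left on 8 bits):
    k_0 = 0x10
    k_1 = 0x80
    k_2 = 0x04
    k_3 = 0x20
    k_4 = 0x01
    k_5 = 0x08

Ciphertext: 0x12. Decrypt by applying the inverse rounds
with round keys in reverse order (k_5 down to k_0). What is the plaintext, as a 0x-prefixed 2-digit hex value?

0x92

s_0 = ciphertext = 0x12
s_1 = InvRound(s_0, k_5) = 0x4B
s_2 = InvRound(s_1, k_4) = 0x1B
s_3 = InvRound(s_2, k_3) = 0x49
s_4 = InvRound(s_3, k_2) = 0xF6
s_5 = InvRound(s_4, k_1) = 0xC4
s_6 = InvRound(s_5, k_0) = 0x92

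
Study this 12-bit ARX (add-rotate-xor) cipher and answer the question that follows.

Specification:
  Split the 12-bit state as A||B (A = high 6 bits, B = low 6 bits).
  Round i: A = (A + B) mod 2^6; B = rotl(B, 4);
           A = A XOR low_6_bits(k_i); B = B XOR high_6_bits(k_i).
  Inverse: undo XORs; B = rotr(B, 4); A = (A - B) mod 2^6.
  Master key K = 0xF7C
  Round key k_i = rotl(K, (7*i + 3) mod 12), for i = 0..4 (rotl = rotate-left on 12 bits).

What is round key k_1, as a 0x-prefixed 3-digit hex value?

0x3DF

K = 0xF7C
k_0 = rotl(K, (7*0+3) mod 12) = rotl(K, 3) = 0xBE7
k_1 = rotl(K, (7*1+3) mod 12) = rotl(K, 10) = 0x3DF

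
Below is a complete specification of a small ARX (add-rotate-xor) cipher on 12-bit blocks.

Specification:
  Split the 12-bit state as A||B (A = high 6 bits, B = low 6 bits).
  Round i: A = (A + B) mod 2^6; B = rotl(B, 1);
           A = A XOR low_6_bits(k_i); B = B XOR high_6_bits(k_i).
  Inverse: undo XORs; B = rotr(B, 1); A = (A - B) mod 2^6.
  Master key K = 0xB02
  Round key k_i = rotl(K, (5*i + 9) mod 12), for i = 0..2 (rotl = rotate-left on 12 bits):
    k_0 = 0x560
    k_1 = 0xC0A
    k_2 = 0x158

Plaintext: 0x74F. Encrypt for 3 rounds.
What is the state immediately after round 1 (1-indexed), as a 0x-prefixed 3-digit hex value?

s_0 = plaintext = 0x74F
s_1 = Round(s_0, k_0) = 0x30B
s_2 = Round(s_1, k_1) = 0x766
s_3 = Round(s_2, k_2) = 0x6C8

0x30B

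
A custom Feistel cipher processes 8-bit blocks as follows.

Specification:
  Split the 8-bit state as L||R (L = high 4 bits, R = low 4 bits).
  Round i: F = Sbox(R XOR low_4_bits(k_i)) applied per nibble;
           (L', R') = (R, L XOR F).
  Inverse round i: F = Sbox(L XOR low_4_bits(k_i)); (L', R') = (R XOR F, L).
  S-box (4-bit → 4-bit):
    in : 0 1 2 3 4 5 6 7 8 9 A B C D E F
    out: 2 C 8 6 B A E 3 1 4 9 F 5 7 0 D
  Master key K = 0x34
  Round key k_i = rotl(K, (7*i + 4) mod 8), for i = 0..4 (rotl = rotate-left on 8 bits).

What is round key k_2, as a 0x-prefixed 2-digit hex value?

K = 0x34
k_0 = rotl(K, (7*0+4) mod 8) = rotl(K, 4) = 0x43
k_1 = rotl(K, (7*1+4) mod 8) = rotl(K, 3) = 0xA1
k_2 = rotl(K, (7*2+4) mod 8) = rotl(K, 2) = 0xD0

0xD0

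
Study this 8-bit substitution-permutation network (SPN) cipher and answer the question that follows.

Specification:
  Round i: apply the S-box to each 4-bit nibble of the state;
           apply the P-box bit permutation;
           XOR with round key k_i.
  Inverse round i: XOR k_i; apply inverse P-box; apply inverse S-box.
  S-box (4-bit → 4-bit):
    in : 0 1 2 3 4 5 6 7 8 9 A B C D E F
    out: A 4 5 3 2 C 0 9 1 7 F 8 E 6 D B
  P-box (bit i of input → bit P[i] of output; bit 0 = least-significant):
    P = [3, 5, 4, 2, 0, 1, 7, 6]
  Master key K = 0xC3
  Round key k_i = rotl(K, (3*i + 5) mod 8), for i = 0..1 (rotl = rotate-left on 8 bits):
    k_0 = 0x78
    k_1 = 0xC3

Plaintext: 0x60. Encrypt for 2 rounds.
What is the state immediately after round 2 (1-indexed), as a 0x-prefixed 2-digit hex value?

s_0 = plaintext = 0x60
s_1 = Round(s_0, k_0) = 0x5C
s_2 = Round(s_1, k_1) = 0x37

0x37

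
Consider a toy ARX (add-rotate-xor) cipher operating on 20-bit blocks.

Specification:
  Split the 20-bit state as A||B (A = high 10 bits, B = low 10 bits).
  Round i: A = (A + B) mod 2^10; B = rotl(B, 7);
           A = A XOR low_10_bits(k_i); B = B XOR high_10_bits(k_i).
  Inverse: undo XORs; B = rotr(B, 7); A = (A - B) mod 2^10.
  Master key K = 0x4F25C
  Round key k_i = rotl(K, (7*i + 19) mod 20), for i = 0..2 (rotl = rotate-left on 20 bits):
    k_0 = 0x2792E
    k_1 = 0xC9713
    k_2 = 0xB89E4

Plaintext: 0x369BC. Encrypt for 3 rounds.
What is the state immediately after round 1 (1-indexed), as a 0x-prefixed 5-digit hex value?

0xEE2A9

s_0 = plaintext = 0x369BC
s_1 = Round(s_0, k_0) = 0xEE2A9
s_2 = Round(s_1, k_1) = 0x5CBF0
s_3 = Round(s_2, k_2) = 0x21A9C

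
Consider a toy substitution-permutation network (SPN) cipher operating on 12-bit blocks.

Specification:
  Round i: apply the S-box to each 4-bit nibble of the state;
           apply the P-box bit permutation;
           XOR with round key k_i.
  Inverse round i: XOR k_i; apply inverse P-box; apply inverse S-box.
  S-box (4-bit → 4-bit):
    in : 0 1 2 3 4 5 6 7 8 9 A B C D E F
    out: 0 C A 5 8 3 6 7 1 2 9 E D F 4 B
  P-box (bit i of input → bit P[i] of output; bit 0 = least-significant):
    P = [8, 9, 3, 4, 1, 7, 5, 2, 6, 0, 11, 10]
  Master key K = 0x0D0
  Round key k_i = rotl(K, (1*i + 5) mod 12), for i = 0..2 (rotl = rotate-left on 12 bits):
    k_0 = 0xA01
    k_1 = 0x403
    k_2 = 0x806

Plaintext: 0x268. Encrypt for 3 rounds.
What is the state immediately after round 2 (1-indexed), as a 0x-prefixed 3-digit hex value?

0x044

s_0 = plaintext = 0x268
s_1 = Round(s_0, k_0) = 0xFA0
s_2 = Round(s_1, k_1) = 0x044
s_3 = Round(s_2, k_2) = 0x812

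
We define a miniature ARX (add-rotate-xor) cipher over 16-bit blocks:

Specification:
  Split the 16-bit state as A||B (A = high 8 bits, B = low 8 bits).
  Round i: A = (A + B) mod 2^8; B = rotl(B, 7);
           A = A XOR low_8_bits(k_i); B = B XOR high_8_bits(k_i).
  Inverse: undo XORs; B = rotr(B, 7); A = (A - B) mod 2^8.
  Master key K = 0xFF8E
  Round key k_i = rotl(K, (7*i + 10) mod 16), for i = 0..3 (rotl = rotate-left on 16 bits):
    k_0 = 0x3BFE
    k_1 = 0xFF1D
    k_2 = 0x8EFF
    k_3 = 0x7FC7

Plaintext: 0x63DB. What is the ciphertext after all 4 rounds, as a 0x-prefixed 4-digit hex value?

0x631D

s_0 = plaintext = 0x63DB
s_1 = Round(s_0, k_0) = 0xC0D6
s_2 = Round(s_1, k_1) = 0x8B94
s_3 = Round(s_2, k_2) = 0xE0C4
s_4 = Round(s_3, k_3) = 0x631D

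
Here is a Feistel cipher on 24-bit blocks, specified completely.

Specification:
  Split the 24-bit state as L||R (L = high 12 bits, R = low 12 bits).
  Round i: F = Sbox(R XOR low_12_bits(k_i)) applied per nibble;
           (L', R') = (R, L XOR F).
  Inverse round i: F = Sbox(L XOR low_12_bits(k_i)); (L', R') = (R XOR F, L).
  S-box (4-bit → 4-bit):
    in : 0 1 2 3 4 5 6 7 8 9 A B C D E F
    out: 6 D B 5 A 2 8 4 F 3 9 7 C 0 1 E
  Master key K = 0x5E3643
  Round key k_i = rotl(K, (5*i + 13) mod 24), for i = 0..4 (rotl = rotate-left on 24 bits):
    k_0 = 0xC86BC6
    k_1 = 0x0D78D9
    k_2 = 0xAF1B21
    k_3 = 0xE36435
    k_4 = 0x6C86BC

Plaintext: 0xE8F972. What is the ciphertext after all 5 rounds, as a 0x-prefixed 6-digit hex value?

s_0 = plaintext = 0xE8F972
s_1 = Round(s_0, k_0) = 0x9725F5
s_2 = Round(s_1, k_1) = 0x5F59CE
s_3 = Round(s_2, k_2) = 0x9CEEEB
s_4 = Round(s_3, k_3) = 0xEEB0CF
s_5 = Round(s_4, k_4) = 0x0CF6AE

0x0CF6AE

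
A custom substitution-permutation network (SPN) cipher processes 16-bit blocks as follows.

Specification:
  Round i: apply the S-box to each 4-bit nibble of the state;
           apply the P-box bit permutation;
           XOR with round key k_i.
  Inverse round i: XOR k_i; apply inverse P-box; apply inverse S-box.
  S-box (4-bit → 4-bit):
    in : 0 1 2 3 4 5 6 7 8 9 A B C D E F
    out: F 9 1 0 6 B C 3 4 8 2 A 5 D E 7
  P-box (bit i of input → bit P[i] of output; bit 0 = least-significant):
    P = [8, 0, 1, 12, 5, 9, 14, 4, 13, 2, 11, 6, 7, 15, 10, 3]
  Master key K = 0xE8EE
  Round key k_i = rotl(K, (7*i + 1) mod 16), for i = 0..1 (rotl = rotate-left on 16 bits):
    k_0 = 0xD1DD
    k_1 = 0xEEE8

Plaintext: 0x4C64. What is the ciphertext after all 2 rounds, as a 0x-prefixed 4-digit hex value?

0x968B

s_0 = plaintext = 0x4C64
s_1 = Round(s_0, k_0) = 0x3DCE
s_2 = Round(s_1, k_1) = 0x968B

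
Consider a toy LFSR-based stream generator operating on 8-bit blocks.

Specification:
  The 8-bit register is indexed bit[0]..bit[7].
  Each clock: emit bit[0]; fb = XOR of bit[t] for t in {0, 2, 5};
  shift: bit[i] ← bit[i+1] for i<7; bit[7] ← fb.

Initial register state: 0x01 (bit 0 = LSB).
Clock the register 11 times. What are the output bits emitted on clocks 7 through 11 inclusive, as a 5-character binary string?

reg_0 = 0x01
clock 1: out=1, reg = 0x80
clock 2: out=0, reg = 0x40
clock 3: out=0, reg = 0x20
clock 4: out=0, reg = 0x90
clock 5: out=0, reg = 0x48
clock 6: out=0, reg = 0x24
clock 7: out=0, reg = 0x12
clock 8: out=0, reg = 0x09
clock 9: out=1, reg = 0x84
clock 10: out=0, reg = 0xC2
clock 11: out=0, reg = 0x61

00100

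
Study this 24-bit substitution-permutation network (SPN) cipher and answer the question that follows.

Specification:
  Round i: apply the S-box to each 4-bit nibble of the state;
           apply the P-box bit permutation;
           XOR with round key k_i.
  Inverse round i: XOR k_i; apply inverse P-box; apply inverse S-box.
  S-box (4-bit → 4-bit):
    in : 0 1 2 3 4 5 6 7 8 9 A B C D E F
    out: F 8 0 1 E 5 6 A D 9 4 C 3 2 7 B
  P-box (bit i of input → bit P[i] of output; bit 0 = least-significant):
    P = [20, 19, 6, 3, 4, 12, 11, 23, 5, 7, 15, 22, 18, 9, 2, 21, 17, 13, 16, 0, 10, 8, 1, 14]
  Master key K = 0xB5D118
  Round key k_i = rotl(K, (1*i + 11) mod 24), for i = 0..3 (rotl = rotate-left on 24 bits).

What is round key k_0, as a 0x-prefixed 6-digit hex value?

K = 0xB5D118
k_0 = rotl(K, (1*0+11) mod 24) = rotl(K, 11) = 0x88C5AE

0x88C5AE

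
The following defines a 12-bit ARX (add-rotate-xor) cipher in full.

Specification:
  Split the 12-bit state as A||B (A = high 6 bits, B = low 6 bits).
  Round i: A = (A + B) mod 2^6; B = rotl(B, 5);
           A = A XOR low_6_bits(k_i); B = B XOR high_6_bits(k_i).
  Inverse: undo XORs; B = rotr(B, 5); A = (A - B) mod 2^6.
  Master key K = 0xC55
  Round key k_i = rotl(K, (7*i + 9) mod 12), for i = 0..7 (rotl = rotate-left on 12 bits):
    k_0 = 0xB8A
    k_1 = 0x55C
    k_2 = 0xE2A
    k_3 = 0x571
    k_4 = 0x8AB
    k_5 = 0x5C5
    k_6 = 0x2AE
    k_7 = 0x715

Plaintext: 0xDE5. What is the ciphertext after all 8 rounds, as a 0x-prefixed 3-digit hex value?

s_0 = plaintext = 0xDE5
s_1 = Round(s_0, k_0) = 0x59C
s_2 = Round(s_1, k_1) = 0xB9B
s_3 = Round(s_2, k_2) = 0x8D5
s_4 = Round(s_3, k_3) = 0x27F
s_5 = Round(s_4, k_4) = 0x8DD
s_6 = Round(s_5, k_5) = 0x179
s_7 = Round(s_6, k_6) = 0x436
s_8 = Round(s_7, k_7) = 0x4C7

0x4C7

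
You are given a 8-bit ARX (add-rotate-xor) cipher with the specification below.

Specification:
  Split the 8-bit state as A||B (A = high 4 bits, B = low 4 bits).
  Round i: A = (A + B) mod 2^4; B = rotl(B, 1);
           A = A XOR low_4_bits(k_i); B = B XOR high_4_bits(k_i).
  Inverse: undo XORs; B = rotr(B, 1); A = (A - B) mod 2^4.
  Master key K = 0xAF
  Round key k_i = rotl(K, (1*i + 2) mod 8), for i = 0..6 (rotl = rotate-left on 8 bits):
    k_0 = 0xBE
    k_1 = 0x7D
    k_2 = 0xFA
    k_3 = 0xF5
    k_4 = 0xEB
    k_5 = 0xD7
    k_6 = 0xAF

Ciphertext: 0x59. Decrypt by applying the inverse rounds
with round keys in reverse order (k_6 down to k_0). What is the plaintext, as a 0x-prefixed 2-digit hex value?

s_0 = ciphertext = 0x59
s_1 = InvRound(s_0, k_6) = 0x19
s_2 = InvRound(s_1, k_5) = 0x42
s_3 = InvRound(s_2, k_4) = 0x96
s_4 = InvRound(s_3, k_3) = 0x0C
s_5 = InvRound(s_4, k_2) = 0x19
s_6 = InvRound(s_5, k_1) = 0x57
s_7 = InvRound(s_6, k_0) = 0x56

0x56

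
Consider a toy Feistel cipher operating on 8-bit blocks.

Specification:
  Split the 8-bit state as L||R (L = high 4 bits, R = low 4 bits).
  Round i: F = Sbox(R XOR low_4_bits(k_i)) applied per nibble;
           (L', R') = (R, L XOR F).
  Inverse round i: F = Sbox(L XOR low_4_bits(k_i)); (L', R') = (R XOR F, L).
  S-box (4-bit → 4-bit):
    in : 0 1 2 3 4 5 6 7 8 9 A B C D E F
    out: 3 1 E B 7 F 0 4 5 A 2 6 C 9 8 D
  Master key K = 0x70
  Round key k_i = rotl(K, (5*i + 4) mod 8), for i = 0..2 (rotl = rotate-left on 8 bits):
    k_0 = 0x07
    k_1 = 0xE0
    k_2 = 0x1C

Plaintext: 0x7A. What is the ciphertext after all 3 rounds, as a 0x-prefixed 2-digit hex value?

0x26

s_0 = plaintext = 0x7A
s_1 = Round(s_0, k_0) = 0xAE
s_2 = Round(s_1, k_1) = 0xE2
s_3 = Round(s_2, k_2) = 0x26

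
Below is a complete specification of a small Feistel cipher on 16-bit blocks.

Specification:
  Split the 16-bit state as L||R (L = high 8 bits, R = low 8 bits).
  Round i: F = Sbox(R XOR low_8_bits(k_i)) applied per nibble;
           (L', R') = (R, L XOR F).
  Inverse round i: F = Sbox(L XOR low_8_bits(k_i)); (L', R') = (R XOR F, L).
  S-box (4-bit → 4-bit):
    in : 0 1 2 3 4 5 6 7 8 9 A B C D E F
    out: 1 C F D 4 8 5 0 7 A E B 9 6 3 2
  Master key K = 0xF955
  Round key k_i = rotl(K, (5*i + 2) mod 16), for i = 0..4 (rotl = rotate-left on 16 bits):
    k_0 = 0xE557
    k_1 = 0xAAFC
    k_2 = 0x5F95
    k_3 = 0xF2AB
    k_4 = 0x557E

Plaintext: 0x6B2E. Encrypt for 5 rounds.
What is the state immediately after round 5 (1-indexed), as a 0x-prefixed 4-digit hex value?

0x9195

s_0 = plaintext = 0x6B2E
s_1 = Round(s_0, k_0) = 0x2E61
s_2 = Round(s_1, k_1) = 0x6188
s_3 = Round(s_2, k_2) = 0x88A7
s_4 = Round(s_3, k_3) = 0xA791
s_5 = Round(s_4, k_4) = 0x9195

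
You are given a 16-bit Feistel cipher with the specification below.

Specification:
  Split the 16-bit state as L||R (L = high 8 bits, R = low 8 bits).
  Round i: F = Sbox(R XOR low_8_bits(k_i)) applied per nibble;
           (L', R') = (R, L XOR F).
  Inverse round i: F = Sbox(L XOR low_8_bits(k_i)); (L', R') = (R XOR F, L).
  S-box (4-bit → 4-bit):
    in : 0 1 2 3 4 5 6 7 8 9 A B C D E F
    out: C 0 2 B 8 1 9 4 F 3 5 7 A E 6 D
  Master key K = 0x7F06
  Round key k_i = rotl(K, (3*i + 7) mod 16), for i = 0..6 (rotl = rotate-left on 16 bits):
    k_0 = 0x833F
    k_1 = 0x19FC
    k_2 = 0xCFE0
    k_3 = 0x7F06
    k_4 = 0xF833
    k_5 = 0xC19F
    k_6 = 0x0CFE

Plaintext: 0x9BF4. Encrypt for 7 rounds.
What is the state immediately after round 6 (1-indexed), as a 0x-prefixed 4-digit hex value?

s_0 = plaintext = 0x9BF4
s_1 = Round(s_0, k_0) = 0xF43C
s_2 = Round(s_1, k_1) = 0x3C58
s_3 = Round(s_2, k_2) = 0x5843
s_4 = Round(s_3, k_3) = 0x43D9
s_5 = Round(s_4, k_4) = 0xD926
s_6 = Round(s_5, k_5) = 0x26AA
s_7 = Round(s_6, k_6) = 0xAA3E

0x26AA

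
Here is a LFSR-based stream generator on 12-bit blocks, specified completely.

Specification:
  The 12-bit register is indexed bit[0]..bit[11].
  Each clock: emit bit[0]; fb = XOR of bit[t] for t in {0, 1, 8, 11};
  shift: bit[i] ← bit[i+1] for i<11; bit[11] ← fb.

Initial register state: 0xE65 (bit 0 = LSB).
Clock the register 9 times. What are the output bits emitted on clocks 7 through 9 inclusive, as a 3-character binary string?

100

reg_0 = 0xE65
clock 1: out=1, reg = 0x732
clock 2: out=0, reg = 0x399
clock 3: out=1, reg = 0x1CC
clock 4: out=0, reg = 0x8E6
clock 5: out=0, reg = 0x473
clock 6: out=1, reg = 0x239
clock 7: out=1, reg = 0x91C
clock 8: out=0, reg = 0x48E
clock 9: out=0, reg = 0xA47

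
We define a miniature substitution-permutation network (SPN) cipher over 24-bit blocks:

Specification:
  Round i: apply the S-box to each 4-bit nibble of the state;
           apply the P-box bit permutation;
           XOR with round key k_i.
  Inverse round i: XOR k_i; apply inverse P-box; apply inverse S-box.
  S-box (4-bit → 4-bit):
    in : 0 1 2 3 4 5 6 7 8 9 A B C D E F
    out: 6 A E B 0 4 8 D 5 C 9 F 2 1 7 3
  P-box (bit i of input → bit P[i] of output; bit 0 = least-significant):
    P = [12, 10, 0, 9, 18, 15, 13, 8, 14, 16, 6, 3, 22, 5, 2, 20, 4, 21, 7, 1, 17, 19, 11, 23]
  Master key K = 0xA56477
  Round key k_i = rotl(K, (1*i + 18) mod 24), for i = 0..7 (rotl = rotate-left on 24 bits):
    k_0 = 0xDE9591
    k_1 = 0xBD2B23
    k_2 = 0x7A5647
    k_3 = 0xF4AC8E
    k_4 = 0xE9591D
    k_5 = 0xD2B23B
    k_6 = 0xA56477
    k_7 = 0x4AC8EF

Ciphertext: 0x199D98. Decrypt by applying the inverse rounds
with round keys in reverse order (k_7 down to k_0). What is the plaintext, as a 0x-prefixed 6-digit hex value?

0xB124D3

s_0 = ciphertext = 0x199D98
s_1 = InvRound(s_0, k_7) = 0xDABE6E
s_2 = InvRound(s_1, k_6) = 0xEFA3F7
s_3 = InvRound(s_2, k_5) = 0xC092AD
s_4 = InvRound(s_3, k_4) = 0x0ECF16
s_5 = InvRound(s_4, k_3) = 0x3EAA96
s_6 = InvRound(s_5, k_2) = 0x58D8EE
s_7 = InvRound(s_6, k_1) = 0x608BB7
s_8 = InvRound(s_7, k_0) = 0xB124D3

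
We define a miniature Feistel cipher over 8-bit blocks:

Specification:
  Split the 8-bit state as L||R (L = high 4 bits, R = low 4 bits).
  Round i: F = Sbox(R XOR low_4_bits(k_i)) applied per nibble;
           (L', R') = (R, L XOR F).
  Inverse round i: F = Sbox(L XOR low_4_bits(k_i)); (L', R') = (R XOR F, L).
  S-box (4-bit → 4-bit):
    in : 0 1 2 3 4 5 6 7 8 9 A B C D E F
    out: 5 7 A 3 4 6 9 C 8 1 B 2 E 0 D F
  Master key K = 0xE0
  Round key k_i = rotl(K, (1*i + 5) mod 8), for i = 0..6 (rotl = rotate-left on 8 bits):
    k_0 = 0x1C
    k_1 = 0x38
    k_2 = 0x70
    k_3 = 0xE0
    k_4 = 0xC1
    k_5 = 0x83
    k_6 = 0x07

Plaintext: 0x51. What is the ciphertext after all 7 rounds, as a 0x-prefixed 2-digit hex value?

s_0 = plaintext = 0x51
s_1 = Round(s_0, k_0) = 0x15
s_2 = Round(s_1, k_1) = 0x51
s_3 = Round(s_2, k_2) = 0x12
s_4 = Round(s_3, k_3) = 0x2B
s_5 = Round(s_4, k_4) = 0xB9
s_6 = Round(s_5, k_5) = 0x90
s_7 = Round(s_6, k_6) = 0x05

0x05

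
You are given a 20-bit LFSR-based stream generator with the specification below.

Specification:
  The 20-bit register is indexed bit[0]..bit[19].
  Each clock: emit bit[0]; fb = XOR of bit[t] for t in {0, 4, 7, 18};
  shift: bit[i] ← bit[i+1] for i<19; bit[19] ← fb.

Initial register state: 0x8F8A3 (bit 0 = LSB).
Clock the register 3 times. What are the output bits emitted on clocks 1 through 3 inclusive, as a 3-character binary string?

110

reg_0 = 0x8F8A3
clock 1: out=1, reg = 0x47C51
clock 2: out=1, reg = 0xA3E28
clock 3: out=0, reg = 0x51F14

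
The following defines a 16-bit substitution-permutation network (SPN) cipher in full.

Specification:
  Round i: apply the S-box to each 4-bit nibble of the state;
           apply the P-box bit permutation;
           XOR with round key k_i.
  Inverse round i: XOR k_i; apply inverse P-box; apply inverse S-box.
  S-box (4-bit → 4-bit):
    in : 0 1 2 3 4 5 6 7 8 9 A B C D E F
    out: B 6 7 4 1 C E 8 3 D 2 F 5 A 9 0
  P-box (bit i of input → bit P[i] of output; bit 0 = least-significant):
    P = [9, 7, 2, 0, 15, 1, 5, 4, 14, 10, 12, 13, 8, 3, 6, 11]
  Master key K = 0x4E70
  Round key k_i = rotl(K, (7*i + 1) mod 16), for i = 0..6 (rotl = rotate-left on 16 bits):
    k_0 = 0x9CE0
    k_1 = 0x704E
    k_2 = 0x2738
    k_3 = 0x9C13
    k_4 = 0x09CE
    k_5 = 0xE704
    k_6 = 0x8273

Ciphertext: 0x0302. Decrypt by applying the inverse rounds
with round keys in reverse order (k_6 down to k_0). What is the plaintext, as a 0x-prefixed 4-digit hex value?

s_0 = ciphertext = 0x0302
s_1 = InvRound(s_0, k_6) = 0xCF97
s_2 = InvRound(s_1, k_5) = 0x77DD
s_3 = InvRound(s_2, k_4) = 0x7BDE
s_4 = InvRound(s_3, k_3) = 0x204B
s_5 = InvRound(s_4, k_2) = 0xCA6E
s_6 = InvRound(s_5, k_1) = 0x75C4
s_7 = InvRound(s_6, k_0) = 0xEEC3

0xEEC3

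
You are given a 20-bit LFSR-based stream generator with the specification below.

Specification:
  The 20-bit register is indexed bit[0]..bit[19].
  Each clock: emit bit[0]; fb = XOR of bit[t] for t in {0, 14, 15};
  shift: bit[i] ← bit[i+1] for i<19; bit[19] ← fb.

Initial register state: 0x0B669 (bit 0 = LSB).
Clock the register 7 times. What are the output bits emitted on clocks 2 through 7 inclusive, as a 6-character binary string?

001011

reg_0 = 0x0B669
clock 1: out=1, reg = 0x05B34
clock 2: out=0, reg = 0x82D9A
clock 3: out=0, reg = 0x416CD
clock 4: out=1, reg = 0xA0B66
clock 5: out=0, reg = 0x505B3
clock 6: out=1, reg = 0xA82D9
clock 7: out=1, reg = 0x5416C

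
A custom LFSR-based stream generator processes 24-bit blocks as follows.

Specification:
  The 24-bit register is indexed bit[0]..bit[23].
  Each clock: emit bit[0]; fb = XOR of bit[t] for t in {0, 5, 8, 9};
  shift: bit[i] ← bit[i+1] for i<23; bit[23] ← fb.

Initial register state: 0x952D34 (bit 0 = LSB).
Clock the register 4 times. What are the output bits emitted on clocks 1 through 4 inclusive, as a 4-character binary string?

reg_0 = 0x952D34
clock 1: out=0, reg = 0x4A969A
clock 2: out=0, reg = 0xA54B4D
clock 3: out=1, reg = 0xD2A5A6
clock 4: out=0, reg = 0x6952D3

0010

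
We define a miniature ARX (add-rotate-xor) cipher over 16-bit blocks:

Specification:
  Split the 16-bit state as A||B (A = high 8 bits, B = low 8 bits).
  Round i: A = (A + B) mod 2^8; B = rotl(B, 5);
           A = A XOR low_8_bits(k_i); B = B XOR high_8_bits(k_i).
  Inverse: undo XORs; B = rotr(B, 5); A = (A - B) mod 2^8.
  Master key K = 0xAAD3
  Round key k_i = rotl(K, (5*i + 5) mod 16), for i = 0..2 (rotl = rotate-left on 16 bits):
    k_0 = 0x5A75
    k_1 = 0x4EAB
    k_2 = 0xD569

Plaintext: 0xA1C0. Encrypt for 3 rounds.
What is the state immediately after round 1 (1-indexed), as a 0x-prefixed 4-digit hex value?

0x1442

s_0 = plaintext = 0xA1C0
s_1 = Round(s_0, k_0) = 0x1442
s_2 = Round(s_1, k_1) = 0xFD06
s_3 = Round(s_2, k_2) = 0x6A15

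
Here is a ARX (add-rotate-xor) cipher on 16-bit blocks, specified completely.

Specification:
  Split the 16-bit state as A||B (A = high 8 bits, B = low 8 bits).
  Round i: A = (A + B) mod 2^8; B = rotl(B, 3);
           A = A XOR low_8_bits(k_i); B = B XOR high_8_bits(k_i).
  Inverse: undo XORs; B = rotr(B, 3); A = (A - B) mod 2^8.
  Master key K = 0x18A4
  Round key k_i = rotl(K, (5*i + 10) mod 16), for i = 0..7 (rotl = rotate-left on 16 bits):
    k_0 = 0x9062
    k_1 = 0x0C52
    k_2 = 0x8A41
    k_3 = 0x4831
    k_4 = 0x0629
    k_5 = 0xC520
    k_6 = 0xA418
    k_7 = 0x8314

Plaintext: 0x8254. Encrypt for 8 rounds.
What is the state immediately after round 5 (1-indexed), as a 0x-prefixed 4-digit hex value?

s_0 = plaintext = 0x8254
s_1 = Round(s_0, k_0) = 0xB432
s_2 = Round(s_1, k_1) = 0xB49D
s_3 = Round(s_2, k_2) = 0x1066
s_4 = Round(s_3, k_3) = 0x477B
s_5 = Round(s_4, k_4) = 0xEBDD
s_6 = Round(s_5, k_5) = 0xE82B
s_7 = Round(s_6, k_6) = 0x0BFD
s_8 = Round(s_7, k_7) = 0x1C6C

0xEBDD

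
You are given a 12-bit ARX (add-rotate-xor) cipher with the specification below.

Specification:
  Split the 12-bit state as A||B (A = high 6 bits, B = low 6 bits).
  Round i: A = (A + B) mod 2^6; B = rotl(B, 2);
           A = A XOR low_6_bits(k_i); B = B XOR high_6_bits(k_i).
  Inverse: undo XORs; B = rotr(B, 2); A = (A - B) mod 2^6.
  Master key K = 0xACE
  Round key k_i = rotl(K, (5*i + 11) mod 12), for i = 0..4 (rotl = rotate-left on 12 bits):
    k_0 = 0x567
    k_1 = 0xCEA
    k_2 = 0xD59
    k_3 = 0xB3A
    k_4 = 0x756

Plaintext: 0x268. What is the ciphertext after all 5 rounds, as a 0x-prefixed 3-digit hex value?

0x35E

s_0 = plaintext = 0x268
s_1 = Round(s_0, k_0) = 0x5B7
s_2 = Round(s_1, k_1) = 0x9EC
s_3 = Round(s_2, k_2) = 0x287
s_4 = Round(s_3, k_3) = 0xAF0
s_5 = Round(s_4, k_4) = 0x35E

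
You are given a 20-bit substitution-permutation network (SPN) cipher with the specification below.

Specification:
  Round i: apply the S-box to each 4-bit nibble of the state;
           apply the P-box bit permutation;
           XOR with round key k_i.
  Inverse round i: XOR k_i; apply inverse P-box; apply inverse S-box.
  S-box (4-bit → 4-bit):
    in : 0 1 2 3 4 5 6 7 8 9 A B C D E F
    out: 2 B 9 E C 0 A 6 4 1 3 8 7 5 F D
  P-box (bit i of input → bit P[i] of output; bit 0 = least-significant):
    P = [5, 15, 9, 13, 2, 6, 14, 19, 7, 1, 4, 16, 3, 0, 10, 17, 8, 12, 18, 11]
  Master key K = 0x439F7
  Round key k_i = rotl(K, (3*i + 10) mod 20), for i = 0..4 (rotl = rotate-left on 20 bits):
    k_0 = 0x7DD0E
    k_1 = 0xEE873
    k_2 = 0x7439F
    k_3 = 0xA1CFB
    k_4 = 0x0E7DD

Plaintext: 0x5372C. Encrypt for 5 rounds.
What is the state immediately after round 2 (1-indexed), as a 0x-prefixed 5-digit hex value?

0x3A913

s_0 = plaintext = 0x5372C
s_1 = Round(s_0, k_0) = 0xD5B39
s_2 = Round(s_1, k_1) = 0x3A913
s_3 = Round(s_2, k_2) = 0xBF952
s_4 = Round(s_3, k_3) = 0x83053
s_5 = Round(s_4, k_4) = 0x641DE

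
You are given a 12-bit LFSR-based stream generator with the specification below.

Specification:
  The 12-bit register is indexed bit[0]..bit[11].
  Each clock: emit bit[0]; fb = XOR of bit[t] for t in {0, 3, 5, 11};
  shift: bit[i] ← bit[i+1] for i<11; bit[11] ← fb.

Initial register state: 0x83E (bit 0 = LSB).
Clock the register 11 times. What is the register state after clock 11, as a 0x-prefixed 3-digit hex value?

reg_0 = 0x83E
clock 1: out=0, reg = 0xC1F
clock 2: out=1, reg = 0xE0F
clock 3: out=1, reg = 0xF07
clock 4: out=1, reg = 0x783
clock 5: out=1, reg = 0xBC1
clock 6: out=1, reg = 0x5E0
clock 7: out=0, reg = 0xAF0
clock 8: out=0, reg = 0x578
clock 9: out=0, reg = 0x2BC
clock 10: out=0, reg = 0x15E
clock 11: out=0, reg = 0x8AF

0x8AF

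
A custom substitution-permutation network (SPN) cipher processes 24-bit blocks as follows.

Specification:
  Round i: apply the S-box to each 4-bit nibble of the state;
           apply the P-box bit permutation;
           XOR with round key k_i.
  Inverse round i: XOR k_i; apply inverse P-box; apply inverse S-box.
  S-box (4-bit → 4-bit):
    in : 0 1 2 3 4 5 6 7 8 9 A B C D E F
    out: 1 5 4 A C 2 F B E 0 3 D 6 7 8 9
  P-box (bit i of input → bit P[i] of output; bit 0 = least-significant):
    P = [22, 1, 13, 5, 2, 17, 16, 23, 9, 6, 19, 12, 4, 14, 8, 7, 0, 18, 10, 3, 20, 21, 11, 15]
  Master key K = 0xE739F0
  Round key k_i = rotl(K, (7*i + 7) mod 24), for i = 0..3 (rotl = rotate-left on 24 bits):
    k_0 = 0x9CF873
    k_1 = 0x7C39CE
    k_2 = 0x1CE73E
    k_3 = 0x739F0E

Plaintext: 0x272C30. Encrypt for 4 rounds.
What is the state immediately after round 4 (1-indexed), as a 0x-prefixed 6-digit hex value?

0xEE9509

s_0 = plaintext = 0x272C30
s_1 = Round(s_0, k_0) = 0x52F13A
s_2 = Round(s_1, k_1) = 0x963F5C
s_3 = Round(s_2, k_2) = 0x1A91B5
s_4 = Round(s_3, k_3) = 0xEE9509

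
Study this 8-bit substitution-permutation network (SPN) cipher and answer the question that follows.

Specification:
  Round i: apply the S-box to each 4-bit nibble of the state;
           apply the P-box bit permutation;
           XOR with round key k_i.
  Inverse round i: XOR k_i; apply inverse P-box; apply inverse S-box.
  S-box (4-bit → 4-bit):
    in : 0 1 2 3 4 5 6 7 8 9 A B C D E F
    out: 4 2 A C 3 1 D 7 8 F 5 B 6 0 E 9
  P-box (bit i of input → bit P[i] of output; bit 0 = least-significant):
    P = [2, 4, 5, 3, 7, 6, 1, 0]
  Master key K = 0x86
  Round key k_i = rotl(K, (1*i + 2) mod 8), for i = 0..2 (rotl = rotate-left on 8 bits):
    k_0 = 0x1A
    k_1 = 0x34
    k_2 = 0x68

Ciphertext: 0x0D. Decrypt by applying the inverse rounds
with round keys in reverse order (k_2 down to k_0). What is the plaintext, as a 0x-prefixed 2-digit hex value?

s_0 = ciphertext = 0x0D
s_1 = InvRound(s_0, k_2) = 0x2A
s_2 = InvRound(s_1, k_1) = 0x0B
s_3 = InvRound(s_2, k_0) = 0x81

0x81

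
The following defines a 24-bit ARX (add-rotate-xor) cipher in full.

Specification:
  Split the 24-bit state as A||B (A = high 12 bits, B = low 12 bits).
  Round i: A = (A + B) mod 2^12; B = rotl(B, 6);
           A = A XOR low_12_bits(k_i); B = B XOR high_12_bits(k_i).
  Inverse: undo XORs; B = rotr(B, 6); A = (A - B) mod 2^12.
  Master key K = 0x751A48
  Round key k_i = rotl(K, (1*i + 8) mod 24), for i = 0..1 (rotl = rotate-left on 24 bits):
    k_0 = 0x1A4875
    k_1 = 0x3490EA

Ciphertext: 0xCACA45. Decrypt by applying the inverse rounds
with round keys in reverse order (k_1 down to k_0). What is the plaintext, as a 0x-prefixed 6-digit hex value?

0x14D00A

s_0 = ciphertext = 0xCACA45
s_1 = InvRound(s_0, k_1) = 0x922324
s_2 = InvRound(s_1, k_0) = 0x14D00A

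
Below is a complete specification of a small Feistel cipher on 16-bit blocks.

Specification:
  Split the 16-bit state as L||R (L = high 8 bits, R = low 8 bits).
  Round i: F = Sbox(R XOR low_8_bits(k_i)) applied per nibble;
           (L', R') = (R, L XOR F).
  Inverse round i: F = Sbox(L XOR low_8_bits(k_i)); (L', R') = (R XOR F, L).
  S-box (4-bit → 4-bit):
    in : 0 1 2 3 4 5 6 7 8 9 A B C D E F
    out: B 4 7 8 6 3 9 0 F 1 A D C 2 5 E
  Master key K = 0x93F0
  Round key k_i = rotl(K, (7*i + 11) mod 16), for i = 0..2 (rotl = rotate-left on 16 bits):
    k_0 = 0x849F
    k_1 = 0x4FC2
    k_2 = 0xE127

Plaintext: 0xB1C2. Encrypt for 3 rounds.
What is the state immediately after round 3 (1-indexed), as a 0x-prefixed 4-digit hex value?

0xA677

s_0 = plaintext = 0xB1C2
s_1 = Round(s_0, k_0) = 0xC283
s_2 = Round(s_1, k_1) = 0x83A6
s_3 = Round(s_2, k_2) = 0xA677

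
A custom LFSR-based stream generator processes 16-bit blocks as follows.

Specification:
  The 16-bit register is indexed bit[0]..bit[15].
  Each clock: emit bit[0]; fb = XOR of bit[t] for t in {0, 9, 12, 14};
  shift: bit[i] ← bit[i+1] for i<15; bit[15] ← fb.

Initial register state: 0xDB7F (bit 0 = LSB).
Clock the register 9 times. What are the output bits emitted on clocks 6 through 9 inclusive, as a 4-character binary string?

1101

reg_0 = 0xDB7F
clock 1: out=1, reg = 0x6DBF
clock 2: out=1, reg = 0x36DF
clock 3: out=1, reg = 0x9B6F
clock 4: out=1, reg = 0xCDB7
clock 5: out=1, reg = 0x66DB
clock 6: out=1, reg = 0xB36D
clock 7: out=1, reg = 0xD9B6
clock 8: out=0, reg = 0x6CDB
clock 9: out=1, reg = 0x366D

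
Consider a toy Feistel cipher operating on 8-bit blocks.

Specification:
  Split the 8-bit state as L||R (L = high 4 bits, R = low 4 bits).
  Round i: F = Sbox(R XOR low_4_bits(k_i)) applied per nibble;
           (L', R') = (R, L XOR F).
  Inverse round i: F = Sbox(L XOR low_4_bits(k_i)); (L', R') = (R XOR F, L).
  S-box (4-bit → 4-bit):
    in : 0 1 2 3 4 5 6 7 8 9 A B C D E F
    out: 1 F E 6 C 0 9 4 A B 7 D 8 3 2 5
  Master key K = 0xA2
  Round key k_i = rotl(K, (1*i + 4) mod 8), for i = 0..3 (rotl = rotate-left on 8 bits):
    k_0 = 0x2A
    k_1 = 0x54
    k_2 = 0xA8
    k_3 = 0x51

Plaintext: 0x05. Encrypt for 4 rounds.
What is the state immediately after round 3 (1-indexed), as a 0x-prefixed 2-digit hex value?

0xAB

s_0 = plaintext = 0x05
s_1 = Round(s_0, k_0) = 0x55
s_2 = Round(s_1, k_1) = 0x5A
s_3 = Round(s_2, k_2) = 0xAB
s_4 = Round(s_3, k_3) = 0xBD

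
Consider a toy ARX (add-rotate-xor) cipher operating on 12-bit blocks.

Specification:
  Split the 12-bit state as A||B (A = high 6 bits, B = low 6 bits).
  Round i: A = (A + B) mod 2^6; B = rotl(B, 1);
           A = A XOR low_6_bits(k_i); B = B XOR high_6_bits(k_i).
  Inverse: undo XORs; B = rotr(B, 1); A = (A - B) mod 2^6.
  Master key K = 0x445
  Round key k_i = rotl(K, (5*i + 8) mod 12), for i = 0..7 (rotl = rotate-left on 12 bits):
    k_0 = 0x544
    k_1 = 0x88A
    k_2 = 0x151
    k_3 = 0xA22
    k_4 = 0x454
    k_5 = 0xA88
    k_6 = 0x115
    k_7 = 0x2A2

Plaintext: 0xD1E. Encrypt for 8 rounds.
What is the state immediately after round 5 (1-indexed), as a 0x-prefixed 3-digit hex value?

s_0 = plaintext = 0xD1E
s_1 = Round(s_0, k_0) = 0x5A9
s_2 = Round(s_1, k_1) = 0xD71
s_3 = Round(s_2, k_2) = 0xDE6
s_4 = Round(s_3, k_3) = 0xFE5
s_5 = Round(s_4, k_4) = 0xC1A
s_6 = Round(s_5, k_5) = 0x09E
s_7 = Round(s_6, k_6) = 0xD78
s_8 = Round(s_7, k_7) = 0x3FB

0xC1A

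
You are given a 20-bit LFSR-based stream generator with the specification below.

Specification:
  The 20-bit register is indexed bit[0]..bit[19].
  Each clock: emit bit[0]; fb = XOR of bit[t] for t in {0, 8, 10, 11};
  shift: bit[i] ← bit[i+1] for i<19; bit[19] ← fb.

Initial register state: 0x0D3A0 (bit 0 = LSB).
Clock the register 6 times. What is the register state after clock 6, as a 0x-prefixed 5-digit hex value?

reg_0 = 0x0D3A0
clock 1: out=0, reg = 0x869D0
clock 2: out=0, reg = 0x434E8
clock 3: out=0, reg = 0xA1A74
clock 4: out=0, reg = 0xD0D3A
clock 5: out=0, reg = 0xE869D
clock 6: out=1, reg = 0x7434E

0x7434E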